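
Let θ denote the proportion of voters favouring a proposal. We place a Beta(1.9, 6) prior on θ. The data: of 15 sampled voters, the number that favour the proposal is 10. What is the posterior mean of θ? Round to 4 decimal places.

Posterior mean ≈ 0.5197

The binomial likelihood is conjugate to the Beta prior: with 10 successes and 5 failures, the posterior is Beta(1.9+10, 6+5) = Beta(11.9, 11).
Posterior mean = α/(α+β) = 11.9/22.9 = 0.5197.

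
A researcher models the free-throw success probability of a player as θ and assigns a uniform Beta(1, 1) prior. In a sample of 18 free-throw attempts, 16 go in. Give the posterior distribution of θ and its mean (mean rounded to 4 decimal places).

The binomial likelihood is conjugate to the Beta prior: with 16 successes and 2 failures, the posterior is Beta(1+16, 1+2) = Beta(17, 3).
E[θ | data] = 17/(17+3) = 0.8500.

Posterior: Beta(17, 3); mean ≈ 0.8500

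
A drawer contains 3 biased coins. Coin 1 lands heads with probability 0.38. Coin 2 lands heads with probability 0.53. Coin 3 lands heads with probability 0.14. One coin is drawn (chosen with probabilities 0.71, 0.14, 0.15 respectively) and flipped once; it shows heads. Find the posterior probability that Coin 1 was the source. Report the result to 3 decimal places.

Posterior probability ≈ 0.739

P(heads|C1) = 0.38; P(heads|C2) = 0.53; P(heads|C3) = 0.14.
Prior × likelihood for each source: 0.71·0.38=0.2698, 0.14·0.53=0.07420, 0.15·0.14=0.02100. Summing gives P(heads) = 0.36500.
P(Coin 1 | heads) = 0.2698 / 0.36500 = 0.739.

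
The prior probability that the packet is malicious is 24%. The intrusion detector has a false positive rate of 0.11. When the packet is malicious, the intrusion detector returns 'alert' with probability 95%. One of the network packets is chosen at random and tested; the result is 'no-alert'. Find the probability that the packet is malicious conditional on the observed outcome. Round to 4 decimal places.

P(H | E) ≈ 0.0174

Write H for 'the packet is malicious'. Prior odds H:¬H = 0.24/0.76 = 0.31579. For the 'no-alert' outcome, the likelihood ratio is 0.05/0.89 = 0.056180.
Posterior odds = 0.31579 × 0.056180 = 0.017741, so P(H|E) = 0.017741/(1+0.017741) = 0.0174.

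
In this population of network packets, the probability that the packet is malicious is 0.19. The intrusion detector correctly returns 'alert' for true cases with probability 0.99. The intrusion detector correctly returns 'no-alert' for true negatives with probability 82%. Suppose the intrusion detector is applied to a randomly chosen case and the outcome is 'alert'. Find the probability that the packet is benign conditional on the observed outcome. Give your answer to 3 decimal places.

Write H for 'the packet is malicious'. Prior odds H:¬H = 0.19/0.81 = 0.23457. For the 'alert' outcome, the likelihood ratio is 0.99/0.18 = 5.5000.
Posterior odds = 0.23457 × 5.5000 = 1.2901, so P(H|E) = 1.2901/(1+1.2901) = 0.563. Then P(¬H|E) = 1 − 0.563 = 0.437.

P(¬H | E) ≈ 0.437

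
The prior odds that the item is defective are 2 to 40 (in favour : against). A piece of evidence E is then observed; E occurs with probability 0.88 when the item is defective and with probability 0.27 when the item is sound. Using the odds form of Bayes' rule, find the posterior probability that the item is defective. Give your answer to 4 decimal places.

Posterior probability ≈ 0.1401

Prior odds = 2/40 = 0.050000. In log-odds, ln(0.050000) = -2.9957.
Add log likelihood ratio: ln(3.2593) = 1.1815.
Posterior log-odds = -1.8142, so posterior odds = exp(-1.8142) = 0.16296. Converting, P(H|E) = 0.16296/1.1630 = 0.1401.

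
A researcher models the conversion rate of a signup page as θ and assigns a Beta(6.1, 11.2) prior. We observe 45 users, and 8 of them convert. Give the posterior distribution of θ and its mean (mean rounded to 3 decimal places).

The binomial likelihood is conjugate to the Beta prior: with 8 successes and 37 failures, the posterior is Beta(6.1+8, 11.2+37) = Beta(14.1, 48.2).
E[θ | data] = 14.1/(14.1+48.2) = 0.226.

Posterior: Beta(14.1, 48.2); mean ≈ 0.226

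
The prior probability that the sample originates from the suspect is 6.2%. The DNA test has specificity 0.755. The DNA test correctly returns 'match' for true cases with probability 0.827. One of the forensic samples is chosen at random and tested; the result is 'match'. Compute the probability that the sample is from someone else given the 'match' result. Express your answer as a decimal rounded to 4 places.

Let H be the event that the sample originates from the suspect. P(H) = 0.062, so P(¬H) = 0.938. With E the 'match' result, P(E|H) = 0.827 and P(E|¬H) = 0.245.
P(E) = 0.827·0.062 + 0.245·0.938 = 0.051274 + 0.22981 = 0.28108.
By Bayes' theorem, P(H|E) = 0.051274 / 0.28108 = 0.1824. Hence P(¬H|E) = 1 − 0.1824 = 0.8176.

P(¬H | E) ≈ 0.8176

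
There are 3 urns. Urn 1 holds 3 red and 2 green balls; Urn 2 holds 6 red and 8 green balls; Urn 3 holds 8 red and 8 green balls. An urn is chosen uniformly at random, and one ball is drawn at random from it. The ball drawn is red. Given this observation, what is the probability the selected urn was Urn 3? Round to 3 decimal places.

P(red|Urn 1) = 0.6; P(red|Urn 2) = 0.4286; P(red|Urn 3) = 0.5.
Prior × likelihood for each source: 0.333333·0.6=0.2000, 0.333333·0.4286=0.1429, 0.333333·0.5=0.1667. Summing gives P(red) = 0.50952.
P(Urn 3 | red) = 0.1667 / 0.50952 = 0.327.

Posterior probability ≈ 0.327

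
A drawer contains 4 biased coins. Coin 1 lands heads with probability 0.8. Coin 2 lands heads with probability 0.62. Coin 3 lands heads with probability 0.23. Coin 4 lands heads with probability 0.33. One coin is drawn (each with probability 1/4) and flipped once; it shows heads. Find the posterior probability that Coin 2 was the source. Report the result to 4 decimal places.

P(heads|C1) = 0.8; P(heads|C2) = 0.62; P(heads|C3) = 0.23; P(heads|C4) = 0.33.
Prior × likelihood for each source: 0.25·0.8=0.2000, 0.25·0.62=0.1550, 0.25·0.23=0.05750, 0.25·0.33=0.08250. Summing gives P(heads) = 0.49500.
P(Coin 2 | heads) = 0.1550 / 0.49500 = 0.3131.

Posterior probability ≈ 0.3131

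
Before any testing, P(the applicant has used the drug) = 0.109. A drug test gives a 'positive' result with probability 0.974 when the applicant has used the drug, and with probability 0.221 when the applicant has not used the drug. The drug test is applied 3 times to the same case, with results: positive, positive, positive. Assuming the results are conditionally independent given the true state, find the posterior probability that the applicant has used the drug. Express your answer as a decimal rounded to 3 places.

With H the event that the applicant has used the drug, the joint likelihood of the observed sequence is P(data|H) = 0.974·0.974·0.974 = 0.92401 and P(data|¬H) = 0.221·0.221·0.221 = 0.010794.
Bayes: P(H|data) = 0.109·0.92401 / (0.109·0.92401 + 0.891·0.010794) = 0.10072/0.11033 = 0.9128.

Posterior P(H) ≈ 0.913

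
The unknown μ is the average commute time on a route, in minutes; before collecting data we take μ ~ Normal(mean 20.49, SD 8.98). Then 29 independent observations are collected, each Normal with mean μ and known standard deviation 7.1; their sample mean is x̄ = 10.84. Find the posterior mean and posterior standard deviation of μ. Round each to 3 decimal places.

With known σ, the Normal prior is conjugate. Weight on the data is w = (n/σ²)/(n/σ² + 1/τ₀²) = 0.575283/(0.575283+0.0124007) = 0.97890.
Posterior mean = w·x̄ + (1−w)·μ₀ = 0.97890·10.84 + 0.021101·20.49 = 11.044. Posterior variance = 1/(0.575283+0.0124007) = 1.70160, so SD = 1.304.

Posterior mean ≈ 11.044; posterior SD ≈ 1.304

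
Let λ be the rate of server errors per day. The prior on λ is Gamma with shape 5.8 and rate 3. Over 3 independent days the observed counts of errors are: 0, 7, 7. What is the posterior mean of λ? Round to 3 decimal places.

Posterior mean ≈ 3.300

Total count ∑xᵢ = 14 over n = 3 days.
Gamma is conjugate to the Poisson likelihood: posterior is Gamma(shape = 5.8+14 = 19.8, rate = 3+3 = 6).
Posterior mean = shape/rate = 19.8/6 = 3.300.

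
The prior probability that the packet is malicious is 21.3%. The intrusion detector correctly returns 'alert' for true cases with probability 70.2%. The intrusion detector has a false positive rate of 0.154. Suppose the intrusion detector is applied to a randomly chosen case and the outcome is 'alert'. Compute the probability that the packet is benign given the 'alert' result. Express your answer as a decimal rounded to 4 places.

P(¬H | E) ≈ 0.4477

Write H for 'the packet is malicious'. Prior odds H:¬H = 0.213/0.787 = 0.27065. For the 'alert' outcome, the likelihood ratio is 0.702/0.154 = 4.5584.
Posterior odds = 0.27065 × 4.5584 = 1.2337, so P(H|E) = 1.2337/(1+1.2337) = 0.5523. Then P(¬H|E) = 1 − 0.5523 = 0.4477.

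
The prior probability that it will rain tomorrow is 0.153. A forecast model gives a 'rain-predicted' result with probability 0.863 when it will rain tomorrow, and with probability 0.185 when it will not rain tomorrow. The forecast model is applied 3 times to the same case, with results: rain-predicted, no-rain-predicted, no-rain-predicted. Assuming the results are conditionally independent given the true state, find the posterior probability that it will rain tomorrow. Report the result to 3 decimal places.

Let H be the event that it will rain tomorrow; start with P(H) = 0.153. P('rain-predicted'|H) = 0.863, P('rain-predicted'|¬H) = 0.185.
Update on result 1 ('rain-predicted'): P(H) ← 0.863·0.1530 / (0.863·0.1530 + 0.185·0.8470) = 0.13204/0.28873 = 0.4573.
Update on result 2 ('no-rain-predicted'): P(H) ← 0.137·0.4573 / (0.137·0.4573 + 0.815·0.5427) = 0.062651/0.50495 = 0.1241.
Update on result 3 ('no-rain-predicted'): P(H) ← 0.137·0.1241 / (0.137·0.1241 + 0.815·0.8759) = 0.016998/0.73088 = 0.0233.

Posterior P(H) ≈ 0.023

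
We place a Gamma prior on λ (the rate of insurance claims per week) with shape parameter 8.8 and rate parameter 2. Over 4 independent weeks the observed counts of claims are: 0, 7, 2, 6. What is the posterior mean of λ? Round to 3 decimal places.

Posterior mean ≈ 3.967

Total count ∑xᵢ = 15 over n = 4 weeks.
Gamma is conjugate to the Poisson likelihood: posterior is Gamma(shape = 8.8+15 = 23.8, rate = 2+4 = 6).
E[λ | data] = 23.8/6 = 3.967.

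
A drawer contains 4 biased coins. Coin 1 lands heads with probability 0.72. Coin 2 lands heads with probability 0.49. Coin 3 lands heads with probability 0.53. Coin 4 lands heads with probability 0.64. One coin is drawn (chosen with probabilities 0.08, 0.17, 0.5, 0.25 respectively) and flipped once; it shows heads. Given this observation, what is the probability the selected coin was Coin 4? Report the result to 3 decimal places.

Posterior probability ≈ 0.283

P(heads|C1) = 0.72; P(heads|C2) = 0.49; P(heads|C3) = 0.53; P(heads|C4) = 0.64.
Prior × likelihood for each source: 0.08·0.72=0.05760, 0.17·0.49=0.08330, 0.5·0.53=0.2650, 0.25·0.64=0.1600. Summing gives P(heads) = 0.56590.
P(Coin 4 | heads) = 0.1600 / 0.56590 = 0.283.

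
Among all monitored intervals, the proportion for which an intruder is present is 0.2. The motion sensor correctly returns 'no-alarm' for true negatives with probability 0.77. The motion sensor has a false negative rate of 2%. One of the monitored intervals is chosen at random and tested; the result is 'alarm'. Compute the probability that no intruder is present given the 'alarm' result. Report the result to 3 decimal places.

Write H for 'an intruder is present'. Prior odds H:¬H = 0.2/0.8 = 0.25000. For the 'alarm' outcome, the likelihood ratio is 0.98/0.23 = 4.2609.
Posterior odds = 0.25000 × 4.2609 = 1.0652, so P(H|E) = 1.0652/(1+1.0652) = 0.516. Then P(¬H|E) = 1 − 0.516 = 0.484.

P(¬H | E) ≈ 0.484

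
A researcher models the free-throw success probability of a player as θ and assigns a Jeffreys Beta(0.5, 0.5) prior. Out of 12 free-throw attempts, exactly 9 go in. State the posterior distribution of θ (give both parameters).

Posterior: Beta(9.5, 3.5)

Observing 9 successes and 3 failures updates Beta(0.5, 0.5) by adding the success and failure counts to the two shape parameters: α = 0.5+9 = 9.5, β = 0.5+3 = 3.5.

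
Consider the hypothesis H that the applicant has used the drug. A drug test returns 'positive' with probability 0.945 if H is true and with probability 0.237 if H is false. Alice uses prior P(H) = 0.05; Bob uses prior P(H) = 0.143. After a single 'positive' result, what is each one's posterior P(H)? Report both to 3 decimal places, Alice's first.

Alice: 0.173; Bob: 0.400

The likelihood ratio for a 'positive' result is 0.945/0.237 = 3.9873.
Alice: prior odds 0.05/0.95 = 0.052632; posterior odds 0.20986; posterior probability 0.173.
Bob: prior odds 0.143/0.857 = 0.16686; posterior odds 0.66533; posterior probability 0.400.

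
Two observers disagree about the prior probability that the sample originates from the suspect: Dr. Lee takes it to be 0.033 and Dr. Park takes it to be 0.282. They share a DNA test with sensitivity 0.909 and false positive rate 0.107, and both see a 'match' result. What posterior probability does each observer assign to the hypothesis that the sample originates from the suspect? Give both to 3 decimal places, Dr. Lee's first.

Dr. Lee: 0.225; Dr. Park: 0.769

P('+'|H) = 0.909, P('+'|¬H) = 0.107.
Dr. Lee: numerator 0.909·0.033 = 0.029997; evidence = 0.029997+0.107·0.967 = 0.13347; posterior = 0.225.
Dr. Park: numerator 0.909·0.282 = 0.25634; evidence = 0.25634+0.107·0.718 = 0.33316; posterior = 0.769.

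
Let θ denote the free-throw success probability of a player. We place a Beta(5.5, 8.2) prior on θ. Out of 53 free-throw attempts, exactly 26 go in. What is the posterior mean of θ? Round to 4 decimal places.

The binomial likelihood is conjugate to the Beta prior: with 26 successes and 27 failures, the posterior is Beta(5.5+26, 8.2+27) = Beta(31.5, 35.2).
Posterior mean = α/(α+β) = 31.5/66.7 = 0.4723.

Posterior mean ≈ 0.4723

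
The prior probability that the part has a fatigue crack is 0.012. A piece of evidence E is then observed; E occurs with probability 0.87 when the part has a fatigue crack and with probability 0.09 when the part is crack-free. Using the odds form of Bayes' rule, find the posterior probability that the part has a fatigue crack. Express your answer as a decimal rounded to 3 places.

Prior odds = 0.012/(1−0.012) = 0.012146. In log-odds, ln(0.012146) = -4.4108.
Add log likelihood ratio: ln(9.6667) = 2.2687.
Posterior log-odds = -2.1421, so posterior odds = exp(-2.1421) = 0.11741. Converting, P(H|E) = 0.11741/1.1174 = 0.105.

Posterior probability ≈ 0.105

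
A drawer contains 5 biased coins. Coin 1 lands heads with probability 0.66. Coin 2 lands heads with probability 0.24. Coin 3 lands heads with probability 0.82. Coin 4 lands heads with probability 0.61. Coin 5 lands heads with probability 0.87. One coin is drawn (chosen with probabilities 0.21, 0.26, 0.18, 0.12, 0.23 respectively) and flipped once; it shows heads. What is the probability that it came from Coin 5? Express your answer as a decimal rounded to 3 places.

Posterior probability ≈ 0.322

Tabulate prior·likelihood by source: [1] prior 0.21, lik 0.66, product 0.1386; [2] prior 0.26, lik 0.24, product 0.06240; [3] prior 0.18, lik 0.82, product 0.1476; [4] prior 0.12, lik 0.61, product 0.07320; [5] prior 0.23, lik 0.87, product 0.2001.
Normalizing constant = 0.62190; the posterior for Coin 5 is its product over the sum, 0.2001/0.62190 = 0.322.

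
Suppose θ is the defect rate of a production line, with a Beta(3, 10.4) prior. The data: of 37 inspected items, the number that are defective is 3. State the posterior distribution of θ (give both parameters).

The binomial likelihood is conjugate to the Beta prior: with 3 successes and 34 failures, the posterior is Beta(3+3, 10.4+34) = Beta(6, 44.4).

Posterior: Beta(6, 44.4)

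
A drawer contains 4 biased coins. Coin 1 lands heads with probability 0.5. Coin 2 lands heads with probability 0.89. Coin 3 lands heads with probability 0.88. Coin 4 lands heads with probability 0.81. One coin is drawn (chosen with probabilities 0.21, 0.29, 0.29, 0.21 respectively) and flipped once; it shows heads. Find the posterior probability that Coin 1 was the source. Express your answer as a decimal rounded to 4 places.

P(heads|C1) = 0.5; P(heads|C2) = 0.89; P(heads|C3) = 0.88; P(heads|C4) = 0.81.
Prior × likelihood for each source: 0.21·0.5=0.1050, 0.29·0.89=0.2581, 0.29·0.88=0.2552, 0.21·0.81=0.1701. Summing gives P(heads) = 0.78840.
P(Coin 1 | heads) = 0.1050 / 0.78840 = 0.1332.

Posterior probability ≈ 0.1332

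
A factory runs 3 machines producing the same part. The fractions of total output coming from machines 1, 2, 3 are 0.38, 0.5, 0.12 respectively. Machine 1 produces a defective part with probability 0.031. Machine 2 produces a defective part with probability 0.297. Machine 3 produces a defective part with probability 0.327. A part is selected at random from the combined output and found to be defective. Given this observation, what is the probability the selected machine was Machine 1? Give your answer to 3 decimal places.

Posterior probability ≈ 0.059

Tabulate prior·likelihood by source: [1] prior 0.38, lik 0.031, product 0.01178; [2] prior 0.5, lik 0.297, product 0.1485; [3] prior 0.12, lik 0.327, product 0.03924.
Normalizing constant = 0.19952; the posterior for Machine 1 is its product over the sum, 0.01178/0.19952 = 0.059.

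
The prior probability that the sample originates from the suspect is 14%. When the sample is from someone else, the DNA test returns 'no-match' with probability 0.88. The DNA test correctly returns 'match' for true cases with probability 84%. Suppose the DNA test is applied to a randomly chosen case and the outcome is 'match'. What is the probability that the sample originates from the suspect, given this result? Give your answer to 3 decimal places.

P(H | E) ≈ 0.533

Write H for 'the sample originates from the suspect'. Prior odds H:¬H = 0.14/0.86 = 0.16279. For the 'match' outcome, the likelihood ratio is 0.84/0.12 = 7.0000.
Posterior odds = 0.16279 × 7.0000 = 1.1395, so P(H|E) = 1.1395/(1+1.1395) = 0.533.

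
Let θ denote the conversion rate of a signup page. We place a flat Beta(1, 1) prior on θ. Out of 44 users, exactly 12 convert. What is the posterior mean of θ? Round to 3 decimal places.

The binomial likelihood is conjugate to the Beta prior: with 12 successes and 32 failures, the posterior is Beta(1+12, 1+32) = Beta(13, 33).
E[θ | data] = 13/(13+33) = 0.283.

Posterior mean ≈ 0.283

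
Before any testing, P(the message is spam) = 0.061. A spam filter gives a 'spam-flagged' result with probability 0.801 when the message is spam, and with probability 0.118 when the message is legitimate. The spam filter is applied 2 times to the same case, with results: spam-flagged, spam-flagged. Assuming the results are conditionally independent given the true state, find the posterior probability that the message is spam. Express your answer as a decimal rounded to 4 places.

Posterior P(H) ≈ 0.7496

Let H be the event that the message is spam; start with P(H) = 0.061. P('spam-flagged'|H) = 0.801, P('spam-flagged'|¬H) = 0.118.
Update on result 1 ('spam-flagged'): P(H) ← 0.801·0.0610 / (0.801·0.0610 + 0.118·0.9390) = 0.048861/0.15966 = 0.3060.
Update on result 2 ('spam-flagged'): P(H) ← 0.801·0.3060 / (0.801·0.3060 + 0.118·0.6940) = 0.24513/0.32702 = 0.7496.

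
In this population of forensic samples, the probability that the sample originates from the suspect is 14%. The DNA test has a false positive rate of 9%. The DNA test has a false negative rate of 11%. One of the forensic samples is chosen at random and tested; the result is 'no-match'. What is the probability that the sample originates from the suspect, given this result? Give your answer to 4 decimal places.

P(H | E) ≈ 0.0193

Let H be the event that the sample originates from the suspect. P(H) = 0.14, so P(¬H) = 0.86. With E the 'no-match' result, P(E|H) = 0.11 and P(E|¬H) = 0.91.
P(E) = 0.11·0.14 + 0.91·0.86 = 0.015400 + 0.78260 = 0.79800.
By Bayes' theorem, P(H|E) = 0.015400 / 0.79800 = 0.0193.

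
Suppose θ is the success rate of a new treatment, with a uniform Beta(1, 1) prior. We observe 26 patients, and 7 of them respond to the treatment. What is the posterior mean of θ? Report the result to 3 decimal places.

Posterior mean ≈ 0.286

Observing 7 successes and 19 failures updates Beta(1, 1) by adding the success and failure counts to the two shape parameters: α = 1+7 = 8, β = 1+19 = 20.
E[θ | data] = 8/(8+20) = 0.286.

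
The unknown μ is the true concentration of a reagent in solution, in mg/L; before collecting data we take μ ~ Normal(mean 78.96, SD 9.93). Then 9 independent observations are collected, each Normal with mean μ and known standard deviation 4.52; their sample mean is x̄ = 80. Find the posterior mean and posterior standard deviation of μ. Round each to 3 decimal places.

With known σ, the Normal prior is conjugate. Weight on the data is w = (n/σ²)/(n/σ² + 1/τ₀²) = 0.440520/(0.440520+0.0101415) = 0.97750.
Posterior mean = w·x̄ + (1−w)·μ₀ = 0.97750·80 + 0.022504·78.96 = 79.977. Posterior variance = 1/(0.440520+0.0101415) = 2.21896, so SD = 1.490.

Posterior mean ≈ 79.977; posterior SD ≈ 1.490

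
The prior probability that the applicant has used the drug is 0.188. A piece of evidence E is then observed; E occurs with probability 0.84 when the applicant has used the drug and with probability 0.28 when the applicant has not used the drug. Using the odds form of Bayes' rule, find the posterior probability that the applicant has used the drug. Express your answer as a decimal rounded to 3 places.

Prior odds = 0.188/(1−0.188) = 0.23153. In log-odds, ln(0.23153) = -1.4631.
Add log likelihood ratio: ln(3.0000) = 1.0986.
Posterior log-odds = -0.36445, so posterior odds = exp(-0.36445) = 0.69458. Converting, P(H|E) = 0.69458/1.6946 = 0.410.

Posterior probability ≈ 0.410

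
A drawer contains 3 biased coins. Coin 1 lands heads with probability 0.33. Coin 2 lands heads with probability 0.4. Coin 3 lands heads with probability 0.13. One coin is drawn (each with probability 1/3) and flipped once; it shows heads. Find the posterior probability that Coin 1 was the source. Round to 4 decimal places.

Posterior probability ≈ 0.3837

P(heads|C1) = 0.33; P(heads|C2) = 0.4; P(heads|C3) = 0.13.
Prior × likelihood for each source: 0.333333·0.33=0.1100, 0.333333·0.4=0.1333, 0.333333·0.13=0.04333. Summing gives P(heads) = 0.28667.
P(Coin 1 | heads) = 0.1100 / 0.28667 = 0.3837.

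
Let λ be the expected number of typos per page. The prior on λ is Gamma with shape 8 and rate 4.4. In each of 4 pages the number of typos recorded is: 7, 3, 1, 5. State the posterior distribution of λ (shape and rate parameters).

The Poisson likelihood adds the total count to the shape and the number of exposure periods to the rate. Here ∑xᵢ = 16 and n = 4, so shape 8→24 and rate 4.4→8.4.

Posterior: Gamma(shape=24, rate=8.4)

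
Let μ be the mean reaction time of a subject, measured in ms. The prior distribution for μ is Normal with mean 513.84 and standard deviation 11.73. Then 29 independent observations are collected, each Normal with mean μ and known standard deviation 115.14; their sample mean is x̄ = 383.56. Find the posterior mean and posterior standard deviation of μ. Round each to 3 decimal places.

Posterior mean ≈ 483.700; posterior SD ≈ 10.284

With known σ, the Normal prior is conjugate. Weight on the data is w = (n/σ²)/(n/σ² + 1/τ₀²) = 0.00218749/(0.00218749+0.00726782) = 0.23135.
Posterior mean = w·x̄ + (1−w)·μ₀ = 0.23135·383.56 + 0.76865·513.84 = 483.700. Posterior variance = 1/(0.00218749+0.00726782) = 105.761, so SD = 10.284.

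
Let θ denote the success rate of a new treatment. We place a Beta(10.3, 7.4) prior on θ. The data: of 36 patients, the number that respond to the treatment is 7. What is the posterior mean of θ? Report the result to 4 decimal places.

The binomial likelihood is conjugate to the Beta prior: with 7 successes and 29 failures, the posterior is Beta(10.3+7, 7.4+29) = Beta(17.3, 36.4).
E[θ | data] = 17.3/(17.3+36.4) = 0.3222.

Posterior mean ≈ 0.3222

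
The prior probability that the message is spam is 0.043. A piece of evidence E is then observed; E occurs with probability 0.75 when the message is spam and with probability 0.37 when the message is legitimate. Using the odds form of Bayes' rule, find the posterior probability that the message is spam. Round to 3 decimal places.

Posterior probability ≈ 0.083

Prior odds = 0.043/(1−0.043) = 0.044932. In log-odds, ln(0.044932) = -3.1026.
Add log likelihood ratio: ln(2.0270) = 0.70657.
Posterior log-odds = -2.3960, so posterior odds = exp(-2.3960) = 0.091079. Converting, P(H|E) = 0.091079/1.0911 = 0.083.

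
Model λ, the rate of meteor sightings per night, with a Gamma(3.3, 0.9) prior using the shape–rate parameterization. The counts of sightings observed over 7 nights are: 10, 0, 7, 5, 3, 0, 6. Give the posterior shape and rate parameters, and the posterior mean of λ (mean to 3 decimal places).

Posterior: Gamma(shape=34.3, rate=7.9); mean ≈ 4.342

Total count ∑xᵢ = 31 over n = 7 nights.
Gamma is conjugate to the Poisson likelihood: posterior is Gamma(shape = 3.3+31 = 34.3, rate = 0.9+7 = 7.9).
E[λ | data] = 34.3/7.9 = 4.342.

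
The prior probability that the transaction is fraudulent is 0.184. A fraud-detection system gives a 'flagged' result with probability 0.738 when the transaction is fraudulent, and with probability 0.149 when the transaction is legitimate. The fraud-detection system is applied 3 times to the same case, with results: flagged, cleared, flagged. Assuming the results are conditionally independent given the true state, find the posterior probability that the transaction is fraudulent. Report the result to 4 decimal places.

Posterior P(H) ≈ 0.6301

Let H be the event that the transaction is fraudulent; start with P(H) = 0.184. P('flagged'|H) = 0.738, P('flagged'|¬H) = 0.149.
Update on result 1 ('flagged'): P(H) ← 0.738·0.1840 / (0.738·0.1840 + 0.149·0.8160) = 0.13579/0.25738 = 0.5276.
Update on result 2 ('cleared'): P(H) ← 0.262·0.5276 / (0.262·0.5276 + 0.851·0.4724) = 0.13823/0.54024 = 0.2559.
Update on result 3 ('flagged'): P(H) ← 0.738·0.2559 / (0.738·0.2559 + 0.149·0.7441) = 0.18883/0.29971 = 0.6301.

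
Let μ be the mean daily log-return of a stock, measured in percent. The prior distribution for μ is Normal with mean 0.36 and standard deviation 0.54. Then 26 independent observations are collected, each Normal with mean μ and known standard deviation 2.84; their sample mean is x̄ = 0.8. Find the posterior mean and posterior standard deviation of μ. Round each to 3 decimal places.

Prior precision 1/τ₀² = 1/0.54² = 3.42936; data precision n/σ² = 26/2.84² = 3.22357.
Posterior precision = 3.42936 + 3.22357 = 6.65292, giving posterior SD = 1/√6.65292 = 0.388.
Posterior mean = (3.42936·0.36 + 3.22357·0.8) / 6.65292 = 0.573.

Posterior mean ≈ 0.573; posterior SD ≈ 0.388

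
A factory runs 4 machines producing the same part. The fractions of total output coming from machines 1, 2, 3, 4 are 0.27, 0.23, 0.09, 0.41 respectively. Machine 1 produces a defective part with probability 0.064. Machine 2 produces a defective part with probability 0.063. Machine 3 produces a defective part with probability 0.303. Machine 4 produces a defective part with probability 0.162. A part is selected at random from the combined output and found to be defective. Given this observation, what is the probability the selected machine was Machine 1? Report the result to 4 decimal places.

P(defective|M1) = 0.064; P(defective|M2) = 0.063; P(defective|M3) = 0.303; P(defective|M4) = 0.162.
Prior × likelihood for each source: 0.27·0.064=0.01728, 0.23·0.063=0.01449, 0.09·0.303=0.02727, 0.41·0.162=0.06642. Summing gives P(defective) = 0.12546.
P(Machine 1 | defective) = 0.01728 / 0.12546 = 0.1377.

Posterior probability ≈ 0.1377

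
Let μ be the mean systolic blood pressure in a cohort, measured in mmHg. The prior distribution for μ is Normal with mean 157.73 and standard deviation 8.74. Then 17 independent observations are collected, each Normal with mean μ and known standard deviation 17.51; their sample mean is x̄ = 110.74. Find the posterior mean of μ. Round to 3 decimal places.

Posterior mean ≈ 119.715

Prior precision 1/τ₀² = 1/8.74² = 0.0130911; data precision n/σ² = 17/17.51² = 0.0554468.
Posterior precision = 0.0130911 + 0.0554468 = 0.0685379.
Posterior mean = (0.0130911·157.73 + 0.0554468·110.74) / 0.0685379 = 119.715.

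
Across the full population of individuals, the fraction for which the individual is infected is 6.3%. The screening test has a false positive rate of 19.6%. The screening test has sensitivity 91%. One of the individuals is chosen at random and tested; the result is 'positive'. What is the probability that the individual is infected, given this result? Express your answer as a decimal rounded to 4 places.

P(H | E) ≈ 0.2379

Let H be the event that the individual is infected. P(H) = 0.063, so P(¬H) = 0.937. With E the 'positive' result, P(E|H) = 0.91 and P(E|¬H) = 0.196.
P(E) = 0.91·0.063 + 0.196·0.937 = 0.057330 + 0.18365 = 0.24098.
By Bayes' theorem, P(H|E) = 0.057330 / 0.24098 = 0.2379.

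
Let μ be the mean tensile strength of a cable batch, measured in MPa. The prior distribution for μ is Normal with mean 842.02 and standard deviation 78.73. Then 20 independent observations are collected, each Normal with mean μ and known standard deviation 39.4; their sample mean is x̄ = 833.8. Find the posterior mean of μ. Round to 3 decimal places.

Posterior mean ≈ 833.902

Prior precision 1/τ₀² = 1/78.73² = 0.00016133; data precision n/σ² = 20/39.4² = 0.0128836.
Posterior precision = 0.00016133 + 0.0128836 = 0.0130449.
Posterior mean = (0.00016133·842.02 + 0.0128836·833.8) / 0.0130449 = 833.902.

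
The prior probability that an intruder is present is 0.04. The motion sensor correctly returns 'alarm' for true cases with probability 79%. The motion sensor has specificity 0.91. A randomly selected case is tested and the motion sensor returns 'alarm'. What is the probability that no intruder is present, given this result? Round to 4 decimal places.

P(¬H | E) ≈ 0.7322

Write H for 'an intruder is present'. Prior odds H:¬H = 0.04/0.96 = 0.041667. For the 'alarm' outcome, the likelihood ratio is 0.79/0.09 = 8.7778.
Posterior odds = 0.041667 × 8.7778 = 0.36574, so P(H|E) = 0.36574/(1+0.36574) = 0.2678. Then P(¬H|E) = 1 − 0.2678 = 0.7322.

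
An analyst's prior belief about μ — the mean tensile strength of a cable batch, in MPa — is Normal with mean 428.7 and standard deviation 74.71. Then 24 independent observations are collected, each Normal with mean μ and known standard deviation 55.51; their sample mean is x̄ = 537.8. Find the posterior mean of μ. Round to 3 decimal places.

With known σ, the Normal prior is conjugate. Weight on the data is w = (n/σ²)/(n/σ² + 1/τ₀²) = 0.00778877/(0.00778877+0.00017916) = 0.97751.
Posterior mean = w·x̄ + (1−w)·μ₀ = 0.97751·537.8 + 0.022485·428.7 = 535.347.

Posterior mean ≈ 535.347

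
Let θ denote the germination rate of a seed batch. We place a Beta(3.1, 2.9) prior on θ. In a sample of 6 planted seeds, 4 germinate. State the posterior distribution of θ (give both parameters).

The binomial likelihood is conjugate to the Beta prior: with 4 successes and 2 failures, the posterior is Beta(3.1+4, 2.9+2) = Beta(7.1, 4.9).

Posterior: Beta(7.1, 4.9)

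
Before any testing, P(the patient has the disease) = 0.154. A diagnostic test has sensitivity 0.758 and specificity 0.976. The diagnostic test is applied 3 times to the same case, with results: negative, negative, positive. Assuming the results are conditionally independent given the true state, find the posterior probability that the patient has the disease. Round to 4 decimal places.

Posterior P(H) ≈ 0.2612

Let H be the event that the patient has the disease; start with P(H) = 0.154. P('positive'|H) = 0.758, P('positive'|¬H) = 0.024.
Update on result 1 ('negative'): P(H) ← 0.242·0.1540 / (0.242·0.1540 + 0.976·0.8460) = 0.037268/0.86296 = 0.0432.
Update on result 2 ('negative'): P(H) ← 0.242·0.0432 / (0.242·0.0432 + 0.976·0.9568) = 0.010451/0.94430 = 0.0111.
Update on result 3 ('positive'): P(H) ← 0.758·0.0111 / (0.758·0.0111 + 0.024·0.9889) = 0.0083891/0.032124 = 0.2612.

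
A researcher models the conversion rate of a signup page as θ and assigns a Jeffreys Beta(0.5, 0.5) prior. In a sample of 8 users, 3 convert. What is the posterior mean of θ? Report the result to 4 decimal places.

Posterior mean ≈ 0.3889

The binomial likelihood is conjugate to the Beta prior: with 3 successes and 5 failures, the posterior is Beta(0.5+3, 0.5+5) = Beta(3.5, 5.5).
E[θ | data] = 3.5/(3.5+5.5) = 0.3889.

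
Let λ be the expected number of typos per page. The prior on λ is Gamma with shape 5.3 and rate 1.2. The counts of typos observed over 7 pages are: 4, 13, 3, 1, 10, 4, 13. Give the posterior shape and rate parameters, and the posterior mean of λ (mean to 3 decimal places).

Posterior: Gamma(shape=53.3, rate=8.2); mean ≈ 6.500

The Poisson likelihood adds the total count to the shape and the number of exposure periods to the rate. Here ∑xᵢ = 48 and n = 7, so shape 5.3→53.3 and rate 1.2→8.2.
E[λ | data] = 53.3/8.2 = 6.500.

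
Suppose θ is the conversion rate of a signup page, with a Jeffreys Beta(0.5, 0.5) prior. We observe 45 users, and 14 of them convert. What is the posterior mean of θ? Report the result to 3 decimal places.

The binomial likelihood is conjugate to the Beta prior: with 14 successes and 31 failures, the posterior is Beta(0.5+14, 0.5+31) = Beta(14.5, 31.5).
E[θ | data] = 14.5/(14.5+31.5) = 0.315.

Posterior mean ≈ 0.315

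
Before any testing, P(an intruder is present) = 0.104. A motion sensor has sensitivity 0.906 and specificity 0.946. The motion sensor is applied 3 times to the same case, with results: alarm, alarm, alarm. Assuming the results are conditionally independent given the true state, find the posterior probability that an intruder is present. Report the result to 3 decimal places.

With H the event that an intruder is present, the joint likelihood of the observed sequence is P(data|H) = 0.906·0.906·0.906 = 0.74368 and P(data|¬H) = 0.054·0.054·0.054 = 0.00015746.
Bayes: P(H|data) = 0.104·0.74368 / (0.104·0.74368 + 0.896·0.00015746) = 0.077342/0.077484 = 0.9982.

Posterior P(H) ≈ 0.998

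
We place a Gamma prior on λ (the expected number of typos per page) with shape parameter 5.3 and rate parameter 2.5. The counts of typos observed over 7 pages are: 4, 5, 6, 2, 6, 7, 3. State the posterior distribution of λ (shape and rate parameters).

The Poisson likelihood adds the total count to the shape and the number of exposure periods to the rate. Here ∑xᵢ = 33 and n = 7, so shape 5.3→38.3 and rate 2.5→9.5.

Posterior: Gamma(shape=38.3, rate=9.5)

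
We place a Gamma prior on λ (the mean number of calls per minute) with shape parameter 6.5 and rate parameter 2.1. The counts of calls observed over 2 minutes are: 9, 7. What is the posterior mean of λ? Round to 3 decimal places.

Posterior mean ≈ 5.488

The Poisson likelihood adds the total count to the shape and the number of exposure periods to the rate. Here ∑xᵢ = 16 and n = 2, so shape 6.5→22.5 and rate 2.1→4.1.
E[λ | data] = 22.5/4.1 = 5.488.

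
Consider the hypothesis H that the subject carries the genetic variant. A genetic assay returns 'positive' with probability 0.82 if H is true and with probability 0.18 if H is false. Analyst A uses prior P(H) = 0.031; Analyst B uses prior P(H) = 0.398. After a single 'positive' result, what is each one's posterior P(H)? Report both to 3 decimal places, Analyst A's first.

The likelihood ratio for a 'positive' result is 0.82/0.18 = 4.5556.
Analyst A: prior odds 0.031/0.969 = 0.031992; posterior odds 0.14574; posterior probability 0.127.
Analyst B: prior odds 0.398/0.602 = 0.66113; posterior odds 3.0118; posterior probability 0.751.

Analyst A: 0.127; Analyst B: 0.751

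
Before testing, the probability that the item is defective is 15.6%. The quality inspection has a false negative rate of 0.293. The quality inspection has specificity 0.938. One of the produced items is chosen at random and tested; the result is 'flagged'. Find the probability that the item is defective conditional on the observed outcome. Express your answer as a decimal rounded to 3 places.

Write H for 'the item is defective'. Prior odds H:¬H = 0.156/0.844 = 0.18483. For the 'flagged' outcome, the likelihood ratio is 0.707/0.062 = 11.403.
Posterior odds = 0.18483 × 11.403 = 2.1077, so P(H|E) = 2.1077/(1+2.1077) = 0.678.

P(H | E) ≈ 0.678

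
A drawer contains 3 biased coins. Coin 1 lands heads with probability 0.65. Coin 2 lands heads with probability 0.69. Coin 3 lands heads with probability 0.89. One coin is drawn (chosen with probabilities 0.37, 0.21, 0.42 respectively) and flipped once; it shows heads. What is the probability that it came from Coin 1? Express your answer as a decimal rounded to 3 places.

Posterior probability ≈ 0.317

Tabulate prior·likelihood by source: [1] prior 0.37, lik 0.65, product 0.2405; [2] prior 0.21, lik 0.69, product 0.1449; [3] prior 0.42, lik 0.89, product 0.3738.
Normalizing constant = 0.75920; the posterior for Coin 1 is its product over the sum, 0.2405/0.75920 = 0.317.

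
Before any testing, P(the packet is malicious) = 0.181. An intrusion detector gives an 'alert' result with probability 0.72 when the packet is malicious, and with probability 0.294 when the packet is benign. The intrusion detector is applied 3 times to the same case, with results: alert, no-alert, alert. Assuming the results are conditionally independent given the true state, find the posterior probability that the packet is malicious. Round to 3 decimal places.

Posterior P(H) ≈ 0.345

Let H be the event that the packet is malicious; start with P(H) = 0.181. P('alert'|H) = 0.72, P('alert'|¬H) = 0.294.
Update on result 1 ('alert'): P(H) ← 0.72·0.1810 / (0.72·0.1810 + 0.294·0.8190) = 0.13032/0.37111 = 0.3512.
Update on result 2 ('no-alert'): P(H) ← 0.28·0.3512 / (0.28·0.3512 + 0.706·0.6488) = 0.098327/0.55640 = 0.1767.
Update on result 3 ('alert'): P(H) ← 0.72·0.1767 / (0.72·0.1767 + 0.294·0.8233) = 0.12724/0.36928 = 0.3446.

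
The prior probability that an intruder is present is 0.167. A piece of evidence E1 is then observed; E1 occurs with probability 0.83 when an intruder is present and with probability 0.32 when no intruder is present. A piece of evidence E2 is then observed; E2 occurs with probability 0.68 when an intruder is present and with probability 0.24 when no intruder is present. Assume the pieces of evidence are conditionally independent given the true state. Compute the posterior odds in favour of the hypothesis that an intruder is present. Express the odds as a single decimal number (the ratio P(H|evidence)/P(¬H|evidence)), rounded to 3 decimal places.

Posterior odds ≈ 1.473

Prior odds = 0.167/(1−0.167) = 0.20048. In log-odds, ln(0.20048) = -1.6070.
Add log likelihood ratios: ln(2.5938) + ln(2.8333) = 1.9946.
Posterior log-odds = 0.38752, so posterior odds = exp(0.38752) = 1.4733.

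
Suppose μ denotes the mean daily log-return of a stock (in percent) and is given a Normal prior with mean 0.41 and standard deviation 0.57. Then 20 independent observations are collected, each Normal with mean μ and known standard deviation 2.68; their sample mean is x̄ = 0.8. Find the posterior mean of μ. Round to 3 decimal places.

Posterior mean ≈ 0.595

Prior precision 1/τ₀² = 1/0.57² = 3.07787; data precision n/σ² = 20/2.68² = 2.78458.
Posterior precision = 3.07787 + 2.78458 = 5.86245.
Posterior mean = (3.07787·0.41 + 2.78458·0.8) / 5.86245 = 0.595.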